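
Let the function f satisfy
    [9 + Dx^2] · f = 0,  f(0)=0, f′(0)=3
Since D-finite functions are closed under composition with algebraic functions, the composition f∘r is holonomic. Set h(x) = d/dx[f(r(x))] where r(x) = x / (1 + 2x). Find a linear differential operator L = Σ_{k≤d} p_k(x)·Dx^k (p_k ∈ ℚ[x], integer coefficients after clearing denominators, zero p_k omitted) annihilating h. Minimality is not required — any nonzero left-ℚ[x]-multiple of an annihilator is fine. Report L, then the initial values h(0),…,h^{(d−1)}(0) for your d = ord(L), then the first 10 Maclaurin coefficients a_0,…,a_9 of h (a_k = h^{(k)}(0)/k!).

f: a_k = 0, 3, 0, -9/2, 0, 81/40, 0, -243/560, 0, 243/4480, …
Change of var in L_f (x↦r) gives L₀.
h₀' ⇒ L via d/dx closure of L₀.
L = (33 + 96·x + 96·x^2) + (12 + 72·x + 144·x^2 + 96·x^3)·Dx + (1 + 8·x + 24·x^2 + 32·x^3 + 16·x^4)·Dx^2  (order 2).
h: a_k = 3, -12, 45/2, 12, -2319/8, 2925/2, -429483/80, 83163/5, -40937265/896, 25369845/224, …
ICs: h(0) = 3, h′(0) = -12.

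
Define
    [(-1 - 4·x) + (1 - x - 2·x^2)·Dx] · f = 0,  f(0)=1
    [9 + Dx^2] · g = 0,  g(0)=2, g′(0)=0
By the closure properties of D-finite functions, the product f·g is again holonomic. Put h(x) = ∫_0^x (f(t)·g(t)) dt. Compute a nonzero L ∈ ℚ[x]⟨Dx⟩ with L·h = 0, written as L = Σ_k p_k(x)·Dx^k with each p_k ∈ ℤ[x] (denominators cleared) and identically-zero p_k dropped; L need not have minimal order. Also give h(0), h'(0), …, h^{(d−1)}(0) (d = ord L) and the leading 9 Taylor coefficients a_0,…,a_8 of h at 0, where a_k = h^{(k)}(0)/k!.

f: a_k = 1, 1, 3, 5, 11, 21, 43, 85, 171, …
g: a_k = 2, 0, -9, 0, 27/4, 0, -81/40, 0, 729/2240, …
Sym-product of L_f,L_g gives L₀ (≤ ord 2).
h=∫h₀ ⇒ L = L₀·Dx.
L = (-5 + 9·x + 18·x^2)·Dx + (2 + 8·x)·Dx^2 + (-1 + x + 2·x^2)·Dx^3  (order 3).
h: a_k = 0, 2, 1, -1, 1/4, 7/20, 5/8, 209/280, 509/320, …
ICs: h(0) = 0, h′(0) = 2, h′′(0) = 2.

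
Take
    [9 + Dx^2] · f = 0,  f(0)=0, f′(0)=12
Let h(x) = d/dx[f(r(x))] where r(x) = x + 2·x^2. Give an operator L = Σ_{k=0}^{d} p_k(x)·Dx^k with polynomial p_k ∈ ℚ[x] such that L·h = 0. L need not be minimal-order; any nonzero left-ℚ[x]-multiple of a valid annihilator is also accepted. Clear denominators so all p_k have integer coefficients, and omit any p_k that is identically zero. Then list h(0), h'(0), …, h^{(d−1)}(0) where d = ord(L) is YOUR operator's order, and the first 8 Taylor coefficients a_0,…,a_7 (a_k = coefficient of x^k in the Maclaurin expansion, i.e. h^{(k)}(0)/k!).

L = (57 + 144·x + 864·x^2 + 2304·x^3 + 2304·x^4) + (-12 - 48·x)·Dx + (1 + 8·x + 16·x^2)·Dx^2  (order 2).
h: a_k = 12, 48, -54, -432, -2079/2, -378, 45117/20, 24948/5, …
ICs: h(0) = 12, h′(0) = 48.

f: a_k = 0, 12, 0, -18, 0, 81/10, 0, -243/140, …
h₀=f(r): pull back L_f along r ⇒ L₀.
Differentiate: ansatz ord ≤ ord L₀ ⇒ L.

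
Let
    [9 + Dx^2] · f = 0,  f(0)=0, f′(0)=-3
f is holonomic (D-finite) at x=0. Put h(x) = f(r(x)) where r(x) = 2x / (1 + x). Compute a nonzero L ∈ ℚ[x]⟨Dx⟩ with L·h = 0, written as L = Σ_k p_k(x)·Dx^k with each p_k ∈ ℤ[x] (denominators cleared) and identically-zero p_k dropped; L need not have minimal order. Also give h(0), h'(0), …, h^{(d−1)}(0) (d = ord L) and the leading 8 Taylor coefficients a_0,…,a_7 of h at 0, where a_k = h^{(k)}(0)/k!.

L = 36 + (2 + 6·x + 6·x^2 + 2·x^3)·Dx + (1 + 4·x + 6·x^2 + 4·x^3 + x^4)·Dx^2  (order 2).
h: a_k = 0, -6, 6, 30, -102, 726/5, -30, -13386/35, …
ICs: h(0) = 0, h′(0) = -6.

f: a_k = 0, -3, 0, 9/2, 0, -81/40, 0, 243/560, …
h₀=f(r): pull back L_f along r ⇒ L₀.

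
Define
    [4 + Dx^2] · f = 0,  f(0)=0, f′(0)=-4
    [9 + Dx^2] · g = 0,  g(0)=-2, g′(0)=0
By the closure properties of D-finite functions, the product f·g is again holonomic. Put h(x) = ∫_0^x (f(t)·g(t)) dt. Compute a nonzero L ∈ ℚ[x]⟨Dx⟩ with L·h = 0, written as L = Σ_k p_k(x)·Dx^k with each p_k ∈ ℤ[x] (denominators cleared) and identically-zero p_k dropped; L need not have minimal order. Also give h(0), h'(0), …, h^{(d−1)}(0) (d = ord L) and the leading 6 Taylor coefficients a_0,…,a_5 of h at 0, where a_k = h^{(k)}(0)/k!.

f: a_k = 0, -4, 0, 8/3, 0, -8/15, …
g: a_k = -2, 0, 9, 0, -27/4, 0, …
Product ⇒ symmetric product L₀, ord ≤ 4.
Integrate: L := L₀·Dx.
L = 25·Dx + 26·Dx^3 + Dx^5  (order 5).
h: a_k = 0, 0, 4, 0, -31/3, 0, …
ICs: h(0) = 0, h′(0) = 0, h′′(0) = 8, h′′′(0) = 0, h′′′′(0) = -248.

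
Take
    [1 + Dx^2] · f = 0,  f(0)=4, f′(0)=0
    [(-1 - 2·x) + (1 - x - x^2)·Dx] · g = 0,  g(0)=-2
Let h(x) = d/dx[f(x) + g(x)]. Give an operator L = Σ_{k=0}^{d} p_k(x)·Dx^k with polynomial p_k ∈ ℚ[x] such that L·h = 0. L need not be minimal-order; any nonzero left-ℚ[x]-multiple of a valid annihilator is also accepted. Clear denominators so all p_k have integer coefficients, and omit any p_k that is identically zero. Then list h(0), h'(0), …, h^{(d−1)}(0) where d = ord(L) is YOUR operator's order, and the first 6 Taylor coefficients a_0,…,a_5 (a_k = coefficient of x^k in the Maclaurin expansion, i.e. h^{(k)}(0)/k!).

f: a_k = 4, 0, -2, 0, 1/6, 0, …
g: a_k = -2, -2, -4, -6, -10, -16, …
f+g: L₀ = lclm(L_f,L_g), ord ≤ 2+1.
h=h₀': d/dx-closure on L₀ ⇒ L.
L = (124 + 358·x + 470·x^2 + 230·x^3 + 130·x^4 + 18·x^5 + 6·x^6) + (-19 - 29·x + 36·x^2 + 55·x^3 + 50·x^4 + 27·x^5 + 7·x^6 + 2·x^7)·Dx + (124 + 358·x + 470·x^2 + 230·x^3 + 130·x^4 + 18·x^5 + 6·x^6)·Dx^2 + (-19 - 29·x + 36·x^2 + 55·x^3 + 50·x^4 + 27·x^5 + 7·x^6 + 2·x^7)·Dx^3  (order 3).
h: a_k = -2, -12, -18, -118/3, -80, -4681/30, …
ICs: h(0) = -2, h′(0) = -12, h′′(0) = -36.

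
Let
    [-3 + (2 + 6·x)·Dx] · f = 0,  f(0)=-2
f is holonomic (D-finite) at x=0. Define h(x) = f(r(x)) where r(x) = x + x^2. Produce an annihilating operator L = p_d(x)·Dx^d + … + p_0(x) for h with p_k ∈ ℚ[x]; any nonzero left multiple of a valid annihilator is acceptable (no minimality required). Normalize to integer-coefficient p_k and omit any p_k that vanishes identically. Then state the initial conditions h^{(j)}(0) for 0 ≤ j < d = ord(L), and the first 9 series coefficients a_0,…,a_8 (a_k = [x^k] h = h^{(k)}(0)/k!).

f: a_k = -2, -3, 9/4, -27/8, 405/64, -1701/128, 15309/512, -72171/1024, 2814669/16384, …
Substitute x→r, Dx→(1/r')Dx; clear ⇒ L₀.
L = (-3 - 6·x) + (2 + 6·x + 6·x^2)·Dx  (order 1).
h: a_k = -2, -3, -3/4, 9/8, -99/64, 243/128, -999/512, 1377/1024, 6237/16384, …
ICs: h(0) = -2.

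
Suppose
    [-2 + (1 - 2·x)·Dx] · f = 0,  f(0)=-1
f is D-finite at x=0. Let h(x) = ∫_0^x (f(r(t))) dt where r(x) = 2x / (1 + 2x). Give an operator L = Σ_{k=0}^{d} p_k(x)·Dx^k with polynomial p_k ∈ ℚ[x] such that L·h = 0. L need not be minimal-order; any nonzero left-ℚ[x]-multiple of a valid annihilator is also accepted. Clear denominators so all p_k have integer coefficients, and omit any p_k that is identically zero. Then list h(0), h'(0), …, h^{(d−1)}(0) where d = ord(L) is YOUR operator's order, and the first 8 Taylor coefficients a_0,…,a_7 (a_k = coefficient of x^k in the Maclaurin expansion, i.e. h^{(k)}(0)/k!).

L = 4·Dx + (-1 + 4·x^2)·Dx^2  (order 2).
h: a_k = 0, -1, -2, -8/3, -4, -32/5, -32/3, -128/7, …
ICs: h(0) = 0, h′(0) = -1.

f: a_k = -1, -2, -4, -8, -16, -32, -64, -128, …
Change of var in L_f (x↦r) gives L₀.
h=∫₀ˣh₀: take L = L₀·Dx.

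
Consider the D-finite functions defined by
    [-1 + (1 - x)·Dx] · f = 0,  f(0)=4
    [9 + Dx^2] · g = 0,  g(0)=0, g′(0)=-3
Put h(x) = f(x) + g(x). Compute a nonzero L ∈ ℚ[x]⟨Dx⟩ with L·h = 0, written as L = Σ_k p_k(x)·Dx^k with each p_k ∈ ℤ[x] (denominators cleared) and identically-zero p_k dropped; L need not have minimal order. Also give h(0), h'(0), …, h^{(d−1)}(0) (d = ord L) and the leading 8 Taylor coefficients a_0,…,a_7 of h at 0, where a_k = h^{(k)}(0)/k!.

L = (135 - 162·x + 81·x^2) + (-99 + 261·x - 243·x^2 + 81·x^3)·Dx + (15 - 18·x + 9·x^2)·Dx^2 + (-11 + 29·x - 27·x^2 + 9·x^3)·Dx^3  (order 3).
h: a_k = 4, 1, 4, 17/2, 4, 79/40, 4, 2483/560, …
ICs: h(0) = 4, h′(0) = 1, h′′(0) = 8.

f: a_k = 4, 4, 4, 4, 4, 4, 4, 4, …
g: a_k = 0, -3, 0, 9/2, 0, -81/40, 0, 243/560, …
f+g: L₀ = lclm(L_f,L_g), ord ≤ 1+2.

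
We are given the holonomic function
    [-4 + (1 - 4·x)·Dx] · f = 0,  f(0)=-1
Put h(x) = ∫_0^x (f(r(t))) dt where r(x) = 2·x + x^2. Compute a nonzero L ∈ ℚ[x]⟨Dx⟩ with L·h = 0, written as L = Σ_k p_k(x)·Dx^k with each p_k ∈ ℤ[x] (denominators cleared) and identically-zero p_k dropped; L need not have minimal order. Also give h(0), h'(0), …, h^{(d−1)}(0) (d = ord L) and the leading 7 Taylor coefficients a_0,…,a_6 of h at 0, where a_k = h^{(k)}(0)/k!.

f: a_k = -1, -4, -16, -64, -256, -1024, -4096, …
Change of var in L_f (x↦r) gives L₀.
h=∫h₀ ⇒ L = L₀·Dx.
L = (8 + 8·x)·Dx + (-1 + 8·x + 4·x^2)·Dx^2  (order 2).
h: a_k = 0, -1, -4, -68/3, -144, -976, -20672/3, …
ICs: h(0) = 0, h′(0) = -1.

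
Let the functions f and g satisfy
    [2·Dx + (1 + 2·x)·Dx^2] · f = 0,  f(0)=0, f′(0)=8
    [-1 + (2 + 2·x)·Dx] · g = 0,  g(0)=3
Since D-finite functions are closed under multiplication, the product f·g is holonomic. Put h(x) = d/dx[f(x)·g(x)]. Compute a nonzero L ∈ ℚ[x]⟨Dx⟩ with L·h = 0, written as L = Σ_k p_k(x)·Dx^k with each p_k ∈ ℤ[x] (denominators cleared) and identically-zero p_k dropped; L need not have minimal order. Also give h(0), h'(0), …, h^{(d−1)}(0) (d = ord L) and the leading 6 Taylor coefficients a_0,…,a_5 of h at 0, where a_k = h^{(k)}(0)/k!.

f: a_k = 0, 8, -8, 32/3, -16, 128/5, …
g: a_k = 3, 3/2, -3/8, 3/16, -15/128, 21/256, …
L₀ := L_f ⊗_s L_g (sym. prod.), ord ≤ 2.
Differentiate: ansatz ord ≤ ord L₀ ⇒ L.
L = (-11 - 4·x + 4·x^2) + (-28 - 36·x + 24·x^2 + 32·x^3)·Dx + (-4 - 8·x + 12·x^2 + 32·x^3 + 16·x^4)·Dx^2  (order 2).
h: a_k = 24, -24, 51, -110, 3709/16, -38403/80, …
ICs: h(0) = 24, h′(0) = -24.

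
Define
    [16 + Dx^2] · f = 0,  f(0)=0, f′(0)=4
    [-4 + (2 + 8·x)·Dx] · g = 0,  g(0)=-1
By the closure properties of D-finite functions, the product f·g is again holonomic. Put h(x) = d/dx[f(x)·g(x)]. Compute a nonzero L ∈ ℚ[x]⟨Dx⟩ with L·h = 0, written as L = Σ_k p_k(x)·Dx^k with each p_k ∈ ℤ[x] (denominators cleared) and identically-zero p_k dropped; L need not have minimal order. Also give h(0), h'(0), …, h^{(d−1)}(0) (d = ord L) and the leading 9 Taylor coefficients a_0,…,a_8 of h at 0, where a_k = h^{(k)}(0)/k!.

L = (212 + 2304·x + 8704·x^2 + 16384·x^3 + 16384·x^4) + (-4 - 144·x - 768·x^2 - 1024·x^3)·Dx + (7 + 88·x + 432·x^2 + 1024·x^3 + 1024·x^4)·Dx^2  (order 2).
h: a_k = -4, -16, 56, 64/3, 152/3, -2592/5, 15728/9, -1978112/315, 1482200/63, …
ICs: h(0) = -4, h′(0) = -16.

f: a_k = 0, 4, 0, -32/3, 0, 128/15, 0, -1024/315, 0, …
g: a_k = -1, -2, 2, -4, 10, -28, 84, -264, 858, …
Product ⇒ symmetric product L₀, ord ≤ 2.
h=h₀': d/dx-closure on L₀ ⇒ L.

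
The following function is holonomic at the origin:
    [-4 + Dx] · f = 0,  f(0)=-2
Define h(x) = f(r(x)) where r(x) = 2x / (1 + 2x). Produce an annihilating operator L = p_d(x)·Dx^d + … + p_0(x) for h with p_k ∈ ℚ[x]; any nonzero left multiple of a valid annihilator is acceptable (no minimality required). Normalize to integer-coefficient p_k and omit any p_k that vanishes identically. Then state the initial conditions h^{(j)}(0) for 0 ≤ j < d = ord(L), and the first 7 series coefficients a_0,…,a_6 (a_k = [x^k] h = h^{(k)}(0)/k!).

L = -8 + (1 + 4·x + 4·x^2)·Dx  (order 1).
h: a_k = -2, -16, -32, 64/3, 128/3, -1792/15, 5632/45, …
ICs: h(0) = -2.

f: a_k = -2, -8, -16, -64/3, -64/3, -256/15, -512/45, …
Change of var in L_f (x↦r) gives L₀.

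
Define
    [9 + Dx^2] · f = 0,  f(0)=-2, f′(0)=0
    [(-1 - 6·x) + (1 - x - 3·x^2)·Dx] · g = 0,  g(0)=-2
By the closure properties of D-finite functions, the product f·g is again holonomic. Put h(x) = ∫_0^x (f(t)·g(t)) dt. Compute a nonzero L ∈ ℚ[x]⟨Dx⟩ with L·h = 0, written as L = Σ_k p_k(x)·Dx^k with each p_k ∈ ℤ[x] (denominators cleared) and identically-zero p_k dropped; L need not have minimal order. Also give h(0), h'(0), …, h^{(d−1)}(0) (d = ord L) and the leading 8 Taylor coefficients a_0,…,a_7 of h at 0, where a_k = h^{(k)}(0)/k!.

L = (-3 + 9·x + 27·x^2)·Dx + (2 + 12·x)·Dx^2 + (-1 + x + 3·x^2)·Dx^3  (order 3).
h: a_k = 0, 4, 2, -2/3, 5/2, 7/2, 95/12, 1919/140, …
ICs: h(0) = 0, h′(0) = 4, h′′(0) = 4.

f: a_k = -2, 0, 9, 0, -27/4, 0, 81/40, 0, …
g: a_k = -2, -2, -8, -14, -38, -80, -194, -434, …
L₀ := L_f ⊗_s L_g (sym. prod.), ord ≤ 2.
h=∫₀ˣh₀: take L = L₀·Dx.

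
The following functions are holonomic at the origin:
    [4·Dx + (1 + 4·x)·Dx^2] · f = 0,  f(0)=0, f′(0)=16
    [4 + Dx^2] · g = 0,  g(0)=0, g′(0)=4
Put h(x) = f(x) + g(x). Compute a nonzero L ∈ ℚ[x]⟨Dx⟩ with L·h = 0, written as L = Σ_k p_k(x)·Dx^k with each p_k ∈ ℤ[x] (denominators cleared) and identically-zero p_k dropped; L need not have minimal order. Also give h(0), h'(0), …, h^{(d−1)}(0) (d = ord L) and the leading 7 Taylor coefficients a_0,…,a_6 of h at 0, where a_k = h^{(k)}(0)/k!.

f: a_k = 0, 16, -32, 256/3, -256, 4096/5, -8192/3, …
g: a_k = 0, 4, 0, -8/3, 0, 8/15, 0, …
L₀ := lclm(L_f,L_g); ord L₀ ≤ 2+2.
L = (400 + 128·x + 256·x^2)·Dx + (36 + 176·x + 192·x^2 + 256·x^3)·Dx^2 + (100 + 32·x + 64·x^2)·Dx^3 + (9 + 44·x + 48·x^2 + 64·x^3)·Dx^4  (order 4).
h: a_k = 0, 20, -32, 248/3, -256, 12296/15, -8192/3, …
ICs: h(0) = 0, h′(0) = 20, h′′(0) = -64, h′′′(0) = 496.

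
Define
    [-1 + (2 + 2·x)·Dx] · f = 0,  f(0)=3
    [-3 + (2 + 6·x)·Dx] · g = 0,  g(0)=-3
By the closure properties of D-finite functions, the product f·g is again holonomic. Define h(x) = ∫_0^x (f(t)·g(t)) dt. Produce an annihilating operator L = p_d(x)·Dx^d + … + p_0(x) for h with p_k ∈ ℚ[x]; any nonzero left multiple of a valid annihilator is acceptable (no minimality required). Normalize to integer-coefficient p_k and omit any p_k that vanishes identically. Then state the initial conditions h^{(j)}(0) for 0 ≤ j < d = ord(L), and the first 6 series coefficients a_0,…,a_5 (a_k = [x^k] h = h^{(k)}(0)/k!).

f: a_k = 3, 3/2, -3/8, 3/16, -15/128, 21/256, …
g: a_k = -3, -9/2, 27/8, -81/16, 1215/128, -5103/256, …
Sym-product of L_f,L_g gives L₀ (≤ ord 1).
h=∫h₀ ⇒ L = L₀·Dx.
L = (-2 - 3·x)·Dx + (1 + 4·x + 3·x^2)·Dx^2  (order 2).
h: a_k = 0, -9, -9, 3/2, -9/4, 153/40, …
ICs: h(0) = 0, h′(0) = -9.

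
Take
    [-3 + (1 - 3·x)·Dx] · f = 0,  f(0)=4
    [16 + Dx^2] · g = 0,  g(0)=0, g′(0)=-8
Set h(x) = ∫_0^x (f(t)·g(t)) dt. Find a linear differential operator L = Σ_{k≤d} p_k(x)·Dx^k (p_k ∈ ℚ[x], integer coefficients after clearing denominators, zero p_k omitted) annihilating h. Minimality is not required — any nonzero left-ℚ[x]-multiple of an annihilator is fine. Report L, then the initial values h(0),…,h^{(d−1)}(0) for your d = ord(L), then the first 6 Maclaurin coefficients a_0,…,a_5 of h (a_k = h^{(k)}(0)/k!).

f: a_k = 4, 12, 36, 108, 324, 972, …
g: a_k = 0, -8, 0, 64/3, 0, -256/15, …
f·g: L₀ = L_f ⊗_s L_g, ord ≤ 1·2.
∫: right-multiply L₀ by Dx.
L = (-16 + 48·x)·Dx + 6·Dx^2 + (-1 + 3·x)·Dx^3  (order 3).
h: a_k = 0, 0, -16, -32, -152/3, -608/5, …
ICs: h(0) = 0, h′(0) = 0, h′′(0) = -32.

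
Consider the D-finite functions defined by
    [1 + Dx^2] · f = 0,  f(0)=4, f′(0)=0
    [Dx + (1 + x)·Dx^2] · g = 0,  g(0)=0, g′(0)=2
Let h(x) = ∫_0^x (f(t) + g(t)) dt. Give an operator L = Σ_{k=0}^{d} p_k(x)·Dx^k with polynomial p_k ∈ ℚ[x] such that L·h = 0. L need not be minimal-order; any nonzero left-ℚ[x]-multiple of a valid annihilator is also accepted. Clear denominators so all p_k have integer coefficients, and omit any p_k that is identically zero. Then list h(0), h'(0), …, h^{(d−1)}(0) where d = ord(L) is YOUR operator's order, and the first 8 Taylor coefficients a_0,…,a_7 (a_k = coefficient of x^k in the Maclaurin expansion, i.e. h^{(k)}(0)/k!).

f: a_k = 4, 0, -2, 0, 1/6, 0, -1/180, 0, …
g: a_k = 0, 2, -1, 2/3, -1/2, 2/5, -1/3, 2/7, …
h₀=f+g: left-lcm gives L₀, ord ≤ 4.
h=∫₀ˣh₀: take L = L₀·Dx.
L = (7 + 2·x + x^2)·Dx^2 + (3 + 5·x + 3·x^2 + x^3)·Dx^3 + (7 + 2·x + x^2)·Dx^4 + (3 + 5·x + 3·x^2 + x^3)·Dx^5  (order 5).
h: a_k = 0, 4, 1, -1, 1/6, -1/15, 1/15, -61/1260, …
ICs: h(0) = 0, h′(0) = 4, h′′(0) = 2, h′′′(0) = -6, h′′′′(0) = 4.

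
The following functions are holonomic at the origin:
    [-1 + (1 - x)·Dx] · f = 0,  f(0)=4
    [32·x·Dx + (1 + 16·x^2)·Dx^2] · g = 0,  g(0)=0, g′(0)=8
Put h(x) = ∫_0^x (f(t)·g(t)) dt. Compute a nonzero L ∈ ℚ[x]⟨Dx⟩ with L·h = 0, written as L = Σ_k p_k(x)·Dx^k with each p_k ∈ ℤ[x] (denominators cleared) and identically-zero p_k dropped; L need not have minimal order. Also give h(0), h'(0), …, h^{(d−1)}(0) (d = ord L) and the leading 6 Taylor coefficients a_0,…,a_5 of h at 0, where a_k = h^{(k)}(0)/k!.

f: a_k = 4, 4, 4, 4, 4, 4, …
g: a_k = 0, 8, 0, -128/3, 0, 2048/5, …
f·g: L₀ = L_f ⊗_s L_g, ord ≤ 1·2.
Integrate: L := L₀·Dx.
L = 32·x·Dx + (2 - 32·x + 64·x^2)·Dx^2 + (-1 + x - 16·x^2 + 16·x^3)·Dx^3  (order 3).
h: a_k = 0, 0, 16, 32/3, -104/3, -416/15, …
ICs: h(0) = 0, h′(0) = 0, h′′(0) = 32.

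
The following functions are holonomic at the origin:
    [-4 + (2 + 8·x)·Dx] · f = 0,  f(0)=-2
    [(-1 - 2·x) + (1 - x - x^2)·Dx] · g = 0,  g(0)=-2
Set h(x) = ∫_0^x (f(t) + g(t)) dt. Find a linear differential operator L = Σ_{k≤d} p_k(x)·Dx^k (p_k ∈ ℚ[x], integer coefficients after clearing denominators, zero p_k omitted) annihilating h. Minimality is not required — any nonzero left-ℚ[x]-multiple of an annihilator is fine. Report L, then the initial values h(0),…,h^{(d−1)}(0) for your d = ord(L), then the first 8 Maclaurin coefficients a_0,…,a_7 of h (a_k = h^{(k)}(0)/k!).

L = (12 + 48·x + 48·x^2 + 40·x^3)·Dx + (-8 - 30·x - 114·x^2 - 152·x^3 - 100·x^4)·Dx^2 + (-1 + 5·x + 39·x^2 - 6·x^3 - 82·x^4 - 40·x^5)·Dx^3  (order 3).
h: a_k = 0, -4, -3, 0, -7/2, 2, -12, 142/7, …
ICs: h(0) = 0, h′(0) = -4, h′′(0) = -6.

f: a_k = -2, -4, 4, -8, 20, -56, 168, -528, …
g: a_k = -2, -2, -4, -6, -10, -16, -26, -42, …
L₀ := lclm(L_f,L_g); ord L₀ ≤ 1+1.
Integrate: L := L₀·Dx.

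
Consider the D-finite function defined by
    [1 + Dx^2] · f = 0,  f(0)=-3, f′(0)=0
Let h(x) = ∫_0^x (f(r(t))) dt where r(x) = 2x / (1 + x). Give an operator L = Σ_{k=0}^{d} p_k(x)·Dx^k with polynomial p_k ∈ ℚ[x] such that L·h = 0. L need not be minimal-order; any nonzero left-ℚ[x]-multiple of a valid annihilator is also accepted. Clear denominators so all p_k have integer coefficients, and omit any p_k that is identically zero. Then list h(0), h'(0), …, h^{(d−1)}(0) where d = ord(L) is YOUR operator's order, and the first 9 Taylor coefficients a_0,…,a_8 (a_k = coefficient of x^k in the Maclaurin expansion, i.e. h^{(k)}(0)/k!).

f: a_k = -3, 0, 3/2, 0, -1/8, 0, 1/240, 0, -1/13440, …
L₀ from L_f via x↦r, Dx↦r'^{-1}Dx.
h=∫h₀ ⇒ L = L₀·Dx.
L = 4·Dx + (2 + 6·x + 6·x^2 + 2·x^3)·Dx^2 + (1 + 4·x + 6·x^2 + 4·x^3 + x^4)·Dx^3  (order 3).
h: a_k = 0, -3, 0, 2, -3, 16/5, -8/3, 22/15, 3/10, …
ICs: h(0) = 0, h′(0) = -3, h′′(0) = 0.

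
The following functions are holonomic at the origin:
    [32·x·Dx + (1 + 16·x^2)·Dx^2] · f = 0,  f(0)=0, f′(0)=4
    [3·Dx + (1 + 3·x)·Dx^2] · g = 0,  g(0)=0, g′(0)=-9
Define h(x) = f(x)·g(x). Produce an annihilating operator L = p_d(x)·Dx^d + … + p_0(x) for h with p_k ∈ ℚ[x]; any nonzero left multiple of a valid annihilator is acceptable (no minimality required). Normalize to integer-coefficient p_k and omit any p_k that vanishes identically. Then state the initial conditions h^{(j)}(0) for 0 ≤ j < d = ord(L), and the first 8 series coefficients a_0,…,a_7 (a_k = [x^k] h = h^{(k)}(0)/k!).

L = (15744 + 89280·x + 811008·x^2 + 5299200·x^3 + 13271040·x^4 + 17252352·x^5 + 21233664·x^7)·Dx + (4258 + 91200·x + 775488·x^2 + 4635648·x^3 + 18247680·x^4 + 41140224·x^5 + 46448640·x^6 + 21233664·x^7 + 74317824·x^8)·Dx^2 + (492 + 12548·x + 131328·x^2 + 747968·x^3 + 3219456·x^4 + 10146816·x^5 + 21233664·x^6 + 24920064·x^7 + 21233664·x^8 + 42467328·x^9)·Dx^3 + (73 + 822·x + 6161·x^2 + 34944·x^3 + 151168·x^4 + 500736·x^5 + 1322496·x^6 + 2654208·x^7 + 3244032·x^8 + 3538944·x^9 + 5308416·x^10)·Dx^4  (order 4).
h: a_k = 0, 0, -36, 54, 84, -45, -9252/5, 14634/5, …
ICs: h(0) = 0, h′(0) = 0, h′′(0) = -72, h′′′(0) = 324.

f: a_k = 0, 4, 0, -64/3, 0, 1024/5, 0, -16384/7, …
g: a_k = 0, -9, 27/2, -27, 243/4, -729/5, 729/2, -6561/7, …
L₀ := L_f ⊗_s L_g (sym. prod.), ord ≤ 4.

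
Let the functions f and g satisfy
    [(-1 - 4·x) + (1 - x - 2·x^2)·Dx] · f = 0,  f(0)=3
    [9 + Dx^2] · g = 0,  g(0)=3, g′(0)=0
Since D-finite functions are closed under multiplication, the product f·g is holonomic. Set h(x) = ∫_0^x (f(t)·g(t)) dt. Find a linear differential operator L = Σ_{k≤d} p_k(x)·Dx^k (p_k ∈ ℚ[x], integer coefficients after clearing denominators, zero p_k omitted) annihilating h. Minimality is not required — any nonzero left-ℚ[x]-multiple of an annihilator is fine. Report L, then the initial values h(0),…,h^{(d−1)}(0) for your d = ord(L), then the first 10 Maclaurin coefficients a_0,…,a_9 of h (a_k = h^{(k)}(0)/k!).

f: a_k = 3, 3, 9, 15, 33, 63, 129, 255, 513, 1023, …
g: a_k = 3, 0, -27/2, 0, 81/8, 0, -243/80, 0, 2187/4480, 0, …
Sym-product of L_f,L_g gives L₀ (≤ ord 2).
∫: right-multiply L₀ by Dx.
L = (-5 + 9·x + 18·x^2)·Dx + (2 + 8·x)·Dx^2 + (-1 + x + 2·x^2)·Dx^3  (order 3).
h: a_k = 0, 9, 9/2, -9/2, 9/8, 63/40, 45/16, 1881/560, 4581/640, 52641/4480, …
ICs: h(0) = 0, h′(0) = 9, h′′(0) = 9.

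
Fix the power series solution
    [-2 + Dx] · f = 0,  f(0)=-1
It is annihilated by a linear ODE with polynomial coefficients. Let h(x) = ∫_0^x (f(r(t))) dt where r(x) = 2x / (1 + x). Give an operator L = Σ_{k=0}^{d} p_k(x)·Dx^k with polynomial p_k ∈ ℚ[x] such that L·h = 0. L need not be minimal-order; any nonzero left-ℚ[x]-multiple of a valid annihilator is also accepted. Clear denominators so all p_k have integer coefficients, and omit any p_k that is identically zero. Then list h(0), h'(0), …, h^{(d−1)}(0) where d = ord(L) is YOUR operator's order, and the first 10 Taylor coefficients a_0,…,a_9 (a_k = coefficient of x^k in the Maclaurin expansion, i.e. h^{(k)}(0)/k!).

L = -4·Dx + (1 + 2·x + x^2)·Dx^2  (order 2).
h: a_k = 0, -1, -2, -4/3, 1/3, 4/15, -14/45, 44/315, 17/630, -316/2835, …
ICs: h(0) = 0, h′(0) = -1.

f: a_k = -1, -2, -2, -4/3, -2/3, -4/15, -4/45, -8/315, -2/315, -4/2835, …
h₀=f(r): pull back L_f along r ⇒ L₀.
∫: right-multiply L₀ by Dx.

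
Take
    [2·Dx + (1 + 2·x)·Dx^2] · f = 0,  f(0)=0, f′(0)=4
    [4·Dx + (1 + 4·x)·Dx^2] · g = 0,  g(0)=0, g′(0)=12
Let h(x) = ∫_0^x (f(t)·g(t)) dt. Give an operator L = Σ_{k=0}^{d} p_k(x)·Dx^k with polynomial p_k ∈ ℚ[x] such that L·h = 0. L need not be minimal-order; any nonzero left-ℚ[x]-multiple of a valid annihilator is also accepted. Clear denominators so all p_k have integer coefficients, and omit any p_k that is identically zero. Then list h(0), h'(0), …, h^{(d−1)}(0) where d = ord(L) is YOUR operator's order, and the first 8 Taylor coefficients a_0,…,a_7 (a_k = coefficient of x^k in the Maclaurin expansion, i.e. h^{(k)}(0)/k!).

f: a_k = 0, 4, -4, 16/3, -8, 64/5, -64/3, 256/7, …
g: a_k = 0, 12, -24, 64, -192, 3072/5, -2048, 49152/7, …
L₀ := L_f ⊗_s L_g (sym. prod.), ord ≤ 4.
h=∫h₀ ⇒ L = L₀·Dx.
L = (160 + 768·x + 1024·x^2)·Dx^2 + (264 + 2144·x + 5760·x^2 + 5120·x^3)·Dx^3 + (64 + 720·x + 2976·x^2 + 5376·x^3 + 3584·x^4)·Dx^4 + (3 + 44·x + 252·x^2 + 704·x^3 + 960·x^4 + 512·x^5)·Dx^5  (order 5).
h: a_k = 0, 0, 0, 16, -36, 416/5, -208, 8384/15, …
ICs: h(0) = 0, h′(0) = 0, h′′(0) = 0, h′′′(0) = 96, h′′′′(0) = -864.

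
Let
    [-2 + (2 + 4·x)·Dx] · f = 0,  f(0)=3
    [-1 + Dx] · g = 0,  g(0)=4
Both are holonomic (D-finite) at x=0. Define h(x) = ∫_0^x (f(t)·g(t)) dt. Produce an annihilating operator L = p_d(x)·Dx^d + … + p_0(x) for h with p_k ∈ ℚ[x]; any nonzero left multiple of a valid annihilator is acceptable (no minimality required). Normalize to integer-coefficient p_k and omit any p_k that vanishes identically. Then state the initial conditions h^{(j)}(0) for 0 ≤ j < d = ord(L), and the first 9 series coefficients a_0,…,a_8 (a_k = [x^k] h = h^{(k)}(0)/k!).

f: a_k = 3, 3, -3/2, 3/2, -15/8, 21/8, -63/16, 99/16, -1287/128, …
g: a_k = 4, 4, 2, 2/3, 1/6, 1/30, 1/180, 1/1260, 1/10080, …
Sym-product of L_f,L_g gives L₀ (≤ ord 1).
∫: right-multiply L₀ by Dx.
L = (-2 - 2·x)·Dx + (1 + 2·x)·Dx^2  (order 2).
h: a_k = 0, 12, 12, 4, 2, -2/5, 14/15, -122/105, 347/210, …
ICs: h(0) = 0, h′(0) = 12.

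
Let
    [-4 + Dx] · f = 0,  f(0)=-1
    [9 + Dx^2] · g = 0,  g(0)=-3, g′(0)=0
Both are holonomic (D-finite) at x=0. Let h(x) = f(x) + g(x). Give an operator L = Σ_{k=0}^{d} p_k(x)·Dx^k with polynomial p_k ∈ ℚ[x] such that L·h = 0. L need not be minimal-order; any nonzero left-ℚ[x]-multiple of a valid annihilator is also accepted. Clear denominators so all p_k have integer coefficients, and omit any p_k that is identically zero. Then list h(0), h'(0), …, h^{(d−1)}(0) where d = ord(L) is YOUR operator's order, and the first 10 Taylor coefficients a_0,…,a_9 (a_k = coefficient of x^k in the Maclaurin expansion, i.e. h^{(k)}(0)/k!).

f: a_k = -1, -4, -8, -32/3, -32/3, -128/15, -256/45, -1024/315, -512/315, -2048/2835, …
g: a_k = -3, 0, 27/2, 0, -81/8, 0, 243/80, 0, -2187/4480, 0, …
h₀=f+g: left-lcm gives L₀, ord ≤ 3.
L = -36 + 9·Dx - 4·Dx^2 + Dx^3  (order 3).
h: a_k = -4, -4, 11/2, -32/3, -499/24, -128/15, -1909/720, -1024/315, -85219/40320, -2048/2835, …
ICs: h(0) = -4, h′(0) = -4, h′′(0) = 11.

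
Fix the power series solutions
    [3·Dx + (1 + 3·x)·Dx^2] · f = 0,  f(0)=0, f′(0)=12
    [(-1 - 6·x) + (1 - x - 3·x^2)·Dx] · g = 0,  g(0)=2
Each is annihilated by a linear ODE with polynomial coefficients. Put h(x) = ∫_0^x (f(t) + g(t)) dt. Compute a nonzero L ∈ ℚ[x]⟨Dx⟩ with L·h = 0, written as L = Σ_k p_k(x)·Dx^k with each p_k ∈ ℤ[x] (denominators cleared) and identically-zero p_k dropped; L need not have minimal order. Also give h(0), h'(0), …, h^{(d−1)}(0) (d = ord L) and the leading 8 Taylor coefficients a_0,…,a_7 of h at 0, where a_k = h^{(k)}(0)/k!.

L = (-270 - 1422·x - 3780·x^2 - 2916·x^3 - 2916·x^4)·Dx^2 + (-24 - 468·x - 2736·x^2 - 5616·x^3 - 5994·x^4 - 4860·x^5)·Dx^3 + (11 + 79·x + 129·x^2 - 171·x^3 - 783·x^4 - 1377·x^5 - 972·x^6)·Dx^4  (order 4).
h: a_k = 0, 2, 7, -10/3, 25/2, -43/5, 686/15, -292/7, …
ICs: h(0) = 0, h′(0) = 2, h′′(0) = 14, h′′′(0) = -20.

f: a_k = 0, 12, -18, 36, -81, 972/5, -486, 8748/7, …
g: a_k = 2, 2, 8, 14, 38, 80, 194, 434, …
Sum ⇒ L₀ = lclm(L_f,L_g) in ℚ(x)⟨Dx⟩.
∫: right-multiply L₀ by Dx.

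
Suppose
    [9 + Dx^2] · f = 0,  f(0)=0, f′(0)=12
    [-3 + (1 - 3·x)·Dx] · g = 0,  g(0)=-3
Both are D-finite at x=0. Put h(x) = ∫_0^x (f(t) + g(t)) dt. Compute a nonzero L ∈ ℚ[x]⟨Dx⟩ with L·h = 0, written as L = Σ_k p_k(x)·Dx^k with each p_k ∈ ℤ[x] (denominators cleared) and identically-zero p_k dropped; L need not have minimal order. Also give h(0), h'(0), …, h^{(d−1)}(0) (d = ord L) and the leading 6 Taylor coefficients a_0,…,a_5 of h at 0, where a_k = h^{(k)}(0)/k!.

f: a_k = 0, 12, 0, -18, 0, 81/10, …
g: a_k = -3, -9, -27, -81, -243, -729, …
Sum ⇒ L₀ = lclm(L_f,L_g) in ℚ(x)⟨Dx⟩.
h=∫₀ˣh₀: take L = L₀·Dx.
L = (-63 + 54·x - 81·x^2)·Dx + (9 - 45·x + 81·x^2 - 81·x^3)·Dx^2 + (-7 + 6·x - 9·x^2)·Dx^3 + (1 - 5·x + 9·x^2 - 9·x^3)·Dx^4  (order 4).
h: a_k = 0, -3, 3/2, -9, -99/4, -243/5, …
ICs: h(0) = 0, h′(0) = -3, h′′(0) = 3, h′′′(0) = -54.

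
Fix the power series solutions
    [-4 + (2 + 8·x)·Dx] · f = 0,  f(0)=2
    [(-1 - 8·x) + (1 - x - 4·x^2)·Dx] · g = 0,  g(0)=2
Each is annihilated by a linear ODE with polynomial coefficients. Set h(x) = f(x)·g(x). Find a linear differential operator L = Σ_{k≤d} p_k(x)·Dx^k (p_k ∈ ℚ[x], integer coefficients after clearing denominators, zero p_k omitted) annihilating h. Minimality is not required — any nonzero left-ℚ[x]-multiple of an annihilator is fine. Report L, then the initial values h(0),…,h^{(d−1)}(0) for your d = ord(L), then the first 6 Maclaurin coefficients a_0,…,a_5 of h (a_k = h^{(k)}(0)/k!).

L = (3 + 10·x + 24·x^2) + (-1 - 3·x + 8·x^2 + 16·x^3)·Dx  (order 1).
h: a_k = 4, 12, 20, 84, 124, 572, …
ICs: h(0) = 4.

f: a_k = 2, 4, -4, 8, -20, 56, …
g: a_k = 2, 2, 10, 18, 58, 130, …
h₀=f·g: eliminate ⇒ L₀, order ≤ 1·1.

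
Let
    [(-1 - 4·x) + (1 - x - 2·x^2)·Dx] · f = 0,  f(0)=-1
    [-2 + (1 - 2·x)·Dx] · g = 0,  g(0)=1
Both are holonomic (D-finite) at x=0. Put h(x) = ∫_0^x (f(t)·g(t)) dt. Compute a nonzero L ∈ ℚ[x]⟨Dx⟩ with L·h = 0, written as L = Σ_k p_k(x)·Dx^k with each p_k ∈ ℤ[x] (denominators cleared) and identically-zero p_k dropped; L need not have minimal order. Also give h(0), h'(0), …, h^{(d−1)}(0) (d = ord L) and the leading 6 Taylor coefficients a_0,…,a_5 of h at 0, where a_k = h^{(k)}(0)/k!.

L = (3 + 6·x)·Dx + (-1 + x + 2·x^2)·Dx^2  (order 2).
h: a_k = 0, -1, -3/2, -3, -23/4, -57/5, …
ICs: h(0) = 0, h′(0) = -1.

f: a_k = -1, -1, -3, -5, -11, -21, …
g: a_k = 1, 2, 4, 8, 16, 32, …
Sym-product of L_f,L_g gives L₀ (≤ ord 1).
h=∫₀ˣh₀: take L = L₀·Dx.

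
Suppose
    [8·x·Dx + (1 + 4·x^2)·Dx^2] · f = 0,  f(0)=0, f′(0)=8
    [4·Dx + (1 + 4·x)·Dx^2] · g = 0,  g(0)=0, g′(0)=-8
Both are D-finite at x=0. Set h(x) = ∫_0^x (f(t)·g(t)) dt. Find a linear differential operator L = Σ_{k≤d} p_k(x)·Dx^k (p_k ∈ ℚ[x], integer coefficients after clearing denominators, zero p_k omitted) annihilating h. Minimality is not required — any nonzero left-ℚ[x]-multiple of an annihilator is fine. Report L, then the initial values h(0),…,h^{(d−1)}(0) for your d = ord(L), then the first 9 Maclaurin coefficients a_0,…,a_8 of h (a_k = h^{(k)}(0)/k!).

f: a_k = 0, 8, 0, -32/3, 0, 128/5, 0, -512/7, 0, …
g: a_k = 0, -8, 16, -128/3, 128, -2048/5, 4096/3, -32768/7, 16384, …
L₀ := L_f ⊗_s L_g (sym. prod.), ord ≤ 4.
h=∫₀ˣh₀: take L = L₀·Dx.
L = (96 + 640·x + 1408·x^2 + 7680·x^3 + 15360·x^4 + 26624·x^5 + 8192·x^7)·Dx^2 + (24 + 320·x + 2656·x^2 + 9728·x^3 + 28160·x^4 + 47616·x^5 + 71680·x^6 + 6144·x^7 + 28672·x^8)·Dx^3 + (12 + 104·x + 672·x^2 + 2976·x^3 + 8256·x^4 + 18048·x^5 + 24576·x^6 + 35328·x^7 + 6144·x^8 + 16384·x^9)·Dx^4 + (1 + 12·x + 68·x^2 + 256·x^3 + 696·x^4 + 1536·x^5 + 2688·x^6 + 3072·x^7 + 4224·x^8 + 1024·x^9 + 2048·x^10)·Dx^5  (order 5).
h: a_k = 0, 0, 0, -64/3, 32, -256/5, 1280/9, -19456/45, 18688/15, …
ICs: h(0) = 0, h′(0) = 0, h′′(0) = 0, h′′′(0) = -128, h′′′′(0) = 768.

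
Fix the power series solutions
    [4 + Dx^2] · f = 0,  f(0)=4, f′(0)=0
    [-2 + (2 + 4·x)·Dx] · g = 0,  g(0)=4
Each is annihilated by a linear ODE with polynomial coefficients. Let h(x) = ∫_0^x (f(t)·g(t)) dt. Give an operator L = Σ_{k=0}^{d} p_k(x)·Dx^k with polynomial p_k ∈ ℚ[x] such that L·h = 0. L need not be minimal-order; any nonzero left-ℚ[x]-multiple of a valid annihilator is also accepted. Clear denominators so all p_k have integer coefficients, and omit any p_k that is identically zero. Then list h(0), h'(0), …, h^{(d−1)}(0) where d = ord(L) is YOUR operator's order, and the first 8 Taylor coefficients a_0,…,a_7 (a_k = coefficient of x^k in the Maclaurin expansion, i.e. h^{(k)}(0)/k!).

L = (7 + 16·x + 16·x^2)·Dx + (-2 - 4·x)·Dx^2 + (1 + 4·x + 4·x^2)·Dx^3  (order 3).
h: a_k = 0, 16, 8, -40/3, -6, 10/3, 13/9, -349/315, …
ICs: h(0) = 0, h′(0) = 16, h′′(0) = 16.

f: a_k = 4, 0, -8, 0, 8/3, 0, -16/45, 0, …
g: a_k = 4, 4, -2, 2, -5/2, 7/2, -21/4, 33/4, …
Product ⇒ symmetric product L₀, ord ≤ 2.
Integrate: L := L₀·Dx.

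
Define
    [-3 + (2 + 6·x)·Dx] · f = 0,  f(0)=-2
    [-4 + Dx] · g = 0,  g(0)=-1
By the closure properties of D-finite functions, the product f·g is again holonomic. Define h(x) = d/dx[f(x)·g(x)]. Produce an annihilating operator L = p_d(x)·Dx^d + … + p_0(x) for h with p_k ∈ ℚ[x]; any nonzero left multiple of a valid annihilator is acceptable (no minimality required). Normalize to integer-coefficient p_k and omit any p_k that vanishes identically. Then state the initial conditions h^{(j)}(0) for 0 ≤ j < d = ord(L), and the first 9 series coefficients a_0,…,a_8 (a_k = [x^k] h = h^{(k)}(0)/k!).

f: a_k = -2, -3, 9/4, -27/8, 405/64, -1701/128, 15309/512, -72171/1024, 2814669/16384, …
g: a_k = -1, -4, -8, -32/3, -32/3, -128/15, -256/45, -1024/315, -512/315, …
h₀=f·g: eliminate ⇒ L₀, order ≤ 1·1.
Derive L from L₀ (diff closure).
L = (103 + 528·x + 576·x^2) + (-22 - 114·x - 144·x^2)·Dx  (order 1).
h: a_k = 11, 103/2, 953/8, 8161/48, 76883/384, 497863/3840, 9695729/46080, -133285631/645120, 8654728283/10321920, …
ICs: h(0) = 11.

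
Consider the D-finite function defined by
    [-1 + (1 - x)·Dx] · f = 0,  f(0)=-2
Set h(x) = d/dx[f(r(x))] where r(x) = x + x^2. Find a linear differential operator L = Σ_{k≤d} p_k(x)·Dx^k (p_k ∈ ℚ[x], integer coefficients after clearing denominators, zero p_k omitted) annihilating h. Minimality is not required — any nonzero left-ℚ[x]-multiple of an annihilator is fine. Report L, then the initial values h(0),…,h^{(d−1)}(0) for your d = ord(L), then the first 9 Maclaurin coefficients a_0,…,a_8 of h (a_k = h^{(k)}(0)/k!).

f: a_k = -2, -2, -2, -2, -2, -2, -2, -2, -2, …
Change of var in L_f (x↦r) gives L₀.
h₀' ⇒ L via d/dx closure of L₀.
L = (4 + 6·x + 6·x^2) + (-1 - x + 3·x^2 + 2·x^3)·Dx  (order 1).
h: a_k = -2, -8, -18, -40, -80, -156, -294, -544, -990, …
ICs: h(0) = -2.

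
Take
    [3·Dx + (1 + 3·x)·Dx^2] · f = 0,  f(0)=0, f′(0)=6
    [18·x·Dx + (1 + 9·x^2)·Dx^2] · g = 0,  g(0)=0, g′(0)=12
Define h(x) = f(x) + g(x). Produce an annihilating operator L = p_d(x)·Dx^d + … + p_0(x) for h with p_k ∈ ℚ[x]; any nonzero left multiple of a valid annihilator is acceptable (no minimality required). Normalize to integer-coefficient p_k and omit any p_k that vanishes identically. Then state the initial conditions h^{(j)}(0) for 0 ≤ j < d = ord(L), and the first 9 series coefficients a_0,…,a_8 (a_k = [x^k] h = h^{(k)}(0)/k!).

L = (-18 - 162·x + 486·x^2 + 486·x^3)·Dx + (-12 - 36·x + 972·x^3 + 972·x^4)·Dx^2 + (-1 + 3·x + 18·x^2 + 54·x^3 + 243·x^4 + 243·x^5)·Dx^3  (order 3).
h: a_k = 0, 18, -9, -18, -81/2, 1458/5, -243, -4374/7, -6561/4, …
ICs: h(0) = 0, h′(0) = 18, h′′(0) = -18.

f: a_k = 0, 6, -9, 18, -81/2, 486/5, -243, 4374/7, -6561/4, …
g: a_k = 0, 12, 0, -36, 0, 972/5, 0, -8748/7, 0, …
L₀ := lclm(L_f,L_g); ord L₀ ≤ 2+2.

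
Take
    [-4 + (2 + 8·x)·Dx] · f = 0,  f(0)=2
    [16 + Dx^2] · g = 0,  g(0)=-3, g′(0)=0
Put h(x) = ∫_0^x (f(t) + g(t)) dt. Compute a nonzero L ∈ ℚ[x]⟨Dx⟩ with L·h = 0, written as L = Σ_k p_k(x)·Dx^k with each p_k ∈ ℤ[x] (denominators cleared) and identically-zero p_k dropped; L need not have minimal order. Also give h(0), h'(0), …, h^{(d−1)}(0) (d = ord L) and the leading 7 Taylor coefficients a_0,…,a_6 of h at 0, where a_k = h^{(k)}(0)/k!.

f: a_k = 2, 4, -4, 8, -20, 56, -168, …
g: a_k = -3, 0, 24, 0, -32, 0, 256/15, …
Weyl lclm of L_f,L_g ⇒ L₀ (ord ≤ 3).
h=∫h₀ ⇒ L = L₀·Dx.
L = (-224 - 1024·x - 2048·x^2)·Dx + (48 + 704·x + 3072·x^2 + 4096·x^3)·Dx^2 + (-14 - 64·x - 128·x^2)·Dx^3 + (3 + 44·x + 192·x^2 + 256·x^3)·Dx^4  (order 4).
h: a_k = 0, -1, 2, 20/3, 2, -52/5, 28/3, …
ICs: h(0) = 0, h′(0) = -1, h′′(0) = 4, h′′′(0) = 40.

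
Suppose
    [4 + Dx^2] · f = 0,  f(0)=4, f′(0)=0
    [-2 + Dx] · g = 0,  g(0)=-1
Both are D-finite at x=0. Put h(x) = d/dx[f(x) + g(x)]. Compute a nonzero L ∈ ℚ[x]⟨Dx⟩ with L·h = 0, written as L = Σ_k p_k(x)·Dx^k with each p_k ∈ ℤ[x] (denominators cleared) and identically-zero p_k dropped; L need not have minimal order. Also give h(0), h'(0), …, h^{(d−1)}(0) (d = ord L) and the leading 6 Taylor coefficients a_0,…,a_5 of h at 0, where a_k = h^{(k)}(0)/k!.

f: a_k = 4, 0, -8, 0, 8/3, 0, …
g: a_k = -1, -2, -2, -4/3, -2/3, -4/15, …
f+g: L₀ = lclm(L_f,L_g), ord ≤ 2+1.
h₀' ⇒ L via d/dx closure of L₀.
L = 8 - 4·Dx + 2·Dx^2 - Dx^3  (order 3).
h: a_k = -2, -20, -4, 8, -4/3, -8/3, …
ICs: h(0) = -2, h′(0) = -20, h′′(0) = -8.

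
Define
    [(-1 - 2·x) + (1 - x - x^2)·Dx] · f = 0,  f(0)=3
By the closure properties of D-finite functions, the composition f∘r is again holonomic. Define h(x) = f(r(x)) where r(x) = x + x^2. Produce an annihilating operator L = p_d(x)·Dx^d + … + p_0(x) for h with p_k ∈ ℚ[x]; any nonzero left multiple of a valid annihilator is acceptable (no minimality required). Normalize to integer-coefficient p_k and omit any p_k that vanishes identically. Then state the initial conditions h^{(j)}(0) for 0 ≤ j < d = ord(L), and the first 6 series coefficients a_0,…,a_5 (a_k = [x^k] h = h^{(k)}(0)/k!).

L = (1 + 4·x + 6·x^2 + 4·x^3) + (-1 + x + 2·x^2 + 2·x^3 + x^4)·Dx  (order 1).
h: a_k = 3, 3, 9, 21, 48, 111, …
ICs: h(0) = 3.

f: a_k = 3, 3, 6, 9, 15, 24, …
h₀=f(r): pull back L_f along r ⇒ L₀.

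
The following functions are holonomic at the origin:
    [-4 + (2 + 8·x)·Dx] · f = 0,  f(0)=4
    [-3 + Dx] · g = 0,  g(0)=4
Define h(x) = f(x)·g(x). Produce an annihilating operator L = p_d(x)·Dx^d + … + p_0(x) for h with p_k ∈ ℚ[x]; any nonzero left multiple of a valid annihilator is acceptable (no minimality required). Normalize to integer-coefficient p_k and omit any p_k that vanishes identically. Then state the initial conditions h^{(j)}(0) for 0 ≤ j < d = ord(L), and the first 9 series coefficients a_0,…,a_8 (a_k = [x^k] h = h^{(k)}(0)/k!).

L = (-5 - 12·x) + (1 + 4·x)·Dx  (order 1).
h: a_k = 16, 80, 136, 184, 86, 1262/5, -459, 58749/35, -1544007/280, …
ICs: h(0) = 16.

f: a_k = 4, 8, -8, 16, -40, 112, -336, 1056, -3432, …
g: a_k = 4, 12, 18, 18, 27/2, 81/10, 81/20, 243/140, 729/1120, …
Sym-product of L_f,L_g gives L₀ (≤ ord 1).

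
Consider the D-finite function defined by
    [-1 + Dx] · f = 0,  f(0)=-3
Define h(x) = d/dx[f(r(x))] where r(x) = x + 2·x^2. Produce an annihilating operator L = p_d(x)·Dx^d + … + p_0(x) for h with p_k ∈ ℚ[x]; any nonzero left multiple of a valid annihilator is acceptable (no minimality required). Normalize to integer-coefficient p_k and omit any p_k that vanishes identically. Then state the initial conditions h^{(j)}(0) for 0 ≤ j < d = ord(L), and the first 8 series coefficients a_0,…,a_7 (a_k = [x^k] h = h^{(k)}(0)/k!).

L = (5 + 8·x + 16·x^2) + (-1 - 4·x)·Dx  (order 1).
h: a_k = -3, -15, -39/2, -73/2, -281/8, -1741/40, -1697/48, -57233/1680, …
ICs: h(0) = -3.

f: a_k = -3, -3, -3/2, -1/2, -1/8, -1/40, -1/240, -1/1680, …
L₀ from L_f via x↦r, Dx↦r'^{-1}Dx.
h₀' ⇒ L via d/dx closure of L₀.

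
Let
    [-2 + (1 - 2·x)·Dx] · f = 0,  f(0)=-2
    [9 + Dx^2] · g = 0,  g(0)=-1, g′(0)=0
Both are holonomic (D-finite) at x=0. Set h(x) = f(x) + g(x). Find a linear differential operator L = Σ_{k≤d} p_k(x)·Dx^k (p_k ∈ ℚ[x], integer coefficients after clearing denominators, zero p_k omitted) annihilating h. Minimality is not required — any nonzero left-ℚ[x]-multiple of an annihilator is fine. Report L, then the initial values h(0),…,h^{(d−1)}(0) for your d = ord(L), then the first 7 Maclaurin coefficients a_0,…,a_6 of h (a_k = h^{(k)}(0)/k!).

L = (594 - 648·x + 648·x^2) + (-153 + 630·x - 972·x^2 + 648·x^3)·Dx + (66 - 72·x + 72·x^2)·Dx^2 + (-17 + 70·x - 108·x^2 + 72·x^3)·Dx^3  (order 3).
h: a_k = -3, -4, -7/2, -16, -283/8, -64, -10159/80, …
ICs: h(0) = -3, h′(0) = -4, h′′(0) = -7.

f: a_k = -2, -4, -8, -16, -32, -64, -128, …
g: a_k = -1, 0, 9/2, 0, -27/8, 0, 81/80, …
Sum ⇒ L₀ = lclm(L_f,L_g) in ℚ(x)⟨Dx⟩.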